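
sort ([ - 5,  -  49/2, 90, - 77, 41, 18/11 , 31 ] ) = [ - 77, - 49/2, - 5, 18/11, 31, 41,90] 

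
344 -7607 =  - 7263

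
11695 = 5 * 2339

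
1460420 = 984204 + 476216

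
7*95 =665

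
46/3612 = 23/1806 = 0.01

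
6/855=2/285  =  0.01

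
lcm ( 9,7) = 63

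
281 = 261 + 20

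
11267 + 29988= 41255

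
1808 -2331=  - 523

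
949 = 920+29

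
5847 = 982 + 4865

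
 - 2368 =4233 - 6601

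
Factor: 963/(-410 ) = -2^(- 1) * 3^2*  5^(-1) * 41^ ( - 1) * 107^1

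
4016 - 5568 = -1552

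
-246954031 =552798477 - 799752508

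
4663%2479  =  2184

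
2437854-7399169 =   -  4961315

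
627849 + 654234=1282083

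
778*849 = 660522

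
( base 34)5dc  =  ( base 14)23b4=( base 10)6234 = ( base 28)7QI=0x185a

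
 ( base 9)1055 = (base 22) 1D9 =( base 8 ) 1413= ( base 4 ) 30023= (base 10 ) 779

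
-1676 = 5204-6880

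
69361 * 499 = 34611139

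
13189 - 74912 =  - 61723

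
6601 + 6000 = 12601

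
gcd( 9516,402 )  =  6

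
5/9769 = 5/9769 =0.00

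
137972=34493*4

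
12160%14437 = 12160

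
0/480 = 0= 0.00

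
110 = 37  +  73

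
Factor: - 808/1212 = - 2/3 = -2^1 * 3^( - 1)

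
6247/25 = 249 + 22/25 = 249.88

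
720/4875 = 48/325 = 0.15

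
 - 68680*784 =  - 53845120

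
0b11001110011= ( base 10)1651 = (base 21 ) 3fd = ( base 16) 673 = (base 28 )22R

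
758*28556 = 21645448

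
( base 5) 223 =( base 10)63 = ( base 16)3f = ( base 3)2100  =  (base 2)111111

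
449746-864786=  - 415040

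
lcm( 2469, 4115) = 12345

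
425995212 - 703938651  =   -277943439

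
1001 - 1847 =-846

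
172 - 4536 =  - 4364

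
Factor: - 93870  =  -2^1* 3^2*5^1 * 7^1*149^1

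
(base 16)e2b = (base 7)13401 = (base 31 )3o0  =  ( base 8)7053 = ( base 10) 3627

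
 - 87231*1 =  - 87231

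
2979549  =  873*3413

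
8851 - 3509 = 5342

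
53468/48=13367/12= 1113.92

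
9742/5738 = 4871/2869 = 1.70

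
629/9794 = 629/9794 = 0.06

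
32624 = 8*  4078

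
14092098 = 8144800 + 5947298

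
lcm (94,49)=4606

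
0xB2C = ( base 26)460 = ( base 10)2860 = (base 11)2170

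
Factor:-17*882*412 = -2^3*3^2*7^2*17^1*103^1 = - 6177528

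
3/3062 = 3/3062 = 0.00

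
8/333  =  8/333 = 0.02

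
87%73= 14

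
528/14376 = 22/599 = 0.04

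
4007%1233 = 308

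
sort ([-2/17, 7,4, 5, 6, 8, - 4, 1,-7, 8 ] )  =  [ -7, -4, - 2/17, 1 , 4, 5,6, 7,8, 8]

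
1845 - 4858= - 3013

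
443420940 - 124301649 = 319119291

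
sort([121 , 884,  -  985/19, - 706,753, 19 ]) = [- 706, - 985/19, 19 , 121, 753 , 884]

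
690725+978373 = 1669098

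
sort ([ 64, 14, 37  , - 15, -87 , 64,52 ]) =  [ - 87, - 15, 14, 37, 52,64, 64 ]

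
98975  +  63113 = 162088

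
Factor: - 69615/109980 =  - 119/188 = - 2^( - 2)*7^1*17^1*47^( - 1)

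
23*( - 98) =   -  2254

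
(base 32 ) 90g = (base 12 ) 5414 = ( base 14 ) 3516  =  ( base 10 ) 9232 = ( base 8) 22020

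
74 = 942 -868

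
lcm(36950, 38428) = 960700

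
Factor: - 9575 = -5^2*383^1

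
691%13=2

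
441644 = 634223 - 192579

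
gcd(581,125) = 1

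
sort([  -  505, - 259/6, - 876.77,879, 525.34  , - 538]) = [ - 876.77, - 538, - 505, - 259/6,525.34, 879 ] 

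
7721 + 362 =8083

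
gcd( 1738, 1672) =22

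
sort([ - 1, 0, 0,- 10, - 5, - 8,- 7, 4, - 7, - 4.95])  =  [  -  10, - 8,-7,-7,  -  5,-4.95, - 1,  0 , 0, 4 ]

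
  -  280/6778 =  - 1 + 3249/3389 = - 0.04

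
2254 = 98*23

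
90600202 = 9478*9559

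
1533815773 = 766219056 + 767596717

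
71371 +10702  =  82073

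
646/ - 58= - 12 + 25/29= - 11.14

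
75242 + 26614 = 101856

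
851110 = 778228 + 72882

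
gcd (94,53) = 1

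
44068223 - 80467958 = -36399735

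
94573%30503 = 3064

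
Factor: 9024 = 2^6*3^1*47^1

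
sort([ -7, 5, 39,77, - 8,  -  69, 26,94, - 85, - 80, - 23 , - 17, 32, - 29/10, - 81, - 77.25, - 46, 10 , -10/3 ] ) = [-85,  -  81,-80, - 77.25,-69, - 46, - 23,-17 , - 8,-7, - 10/3, - 29/10, 5,10 , 26,  32, 39,  77, 94 ]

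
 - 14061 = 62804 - 76865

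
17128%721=545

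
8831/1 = 8831=8831.00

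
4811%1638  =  1535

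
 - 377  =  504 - 881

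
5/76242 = 5/76242 = 0.00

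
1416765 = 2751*515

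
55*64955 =3572525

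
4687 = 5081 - 394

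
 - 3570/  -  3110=1  +  46/311  =  1.15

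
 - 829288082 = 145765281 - 975053363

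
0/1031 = 0 = 0.00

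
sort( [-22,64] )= [ - 22,64 ] 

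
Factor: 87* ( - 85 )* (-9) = 3^3 * 5^1*17^1*29^1 = 66555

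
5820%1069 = 475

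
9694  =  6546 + 3148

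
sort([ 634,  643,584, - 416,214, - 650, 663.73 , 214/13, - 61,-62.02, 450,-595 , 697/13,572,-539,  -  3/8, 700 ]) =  [- 650,- 595, -539, - 416, - 62.02, - 61, - 3/8,  214/13 , 697/13,214,450,572, 584,634, 643,663.73, 700]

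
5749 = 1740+4009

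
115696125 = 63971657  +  51724468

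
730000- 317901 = 412099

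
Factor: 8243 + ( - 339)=2^5* 13^1*19^1 = 7904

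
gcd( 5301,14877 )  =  171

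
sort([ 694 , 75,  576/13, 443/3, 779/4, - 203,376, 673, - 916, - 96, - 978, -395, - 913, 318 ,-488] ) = [ -978, - 916, - 913,  -  488, - 395, - 203, - 96,576/13, 75,443/3,779/4, 318, 376,673,  694]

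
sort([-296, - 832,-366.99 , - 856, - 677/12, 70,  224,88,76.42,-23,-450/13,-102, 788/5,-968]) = [-968, - 856,  -  832, - 366.99, - 296,-102, - 677/12,-450/13,-23,70 , 76.42, 88,788/5, 224 ]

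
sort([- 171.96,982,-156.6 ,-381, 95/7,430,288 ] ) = [-381, - 171.96, - 156.6  ,  95/7,288,430,982 ] 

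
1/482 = 1/482 =0.00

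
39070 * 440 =17190800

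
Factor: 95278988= 2^2*7^1 *3402821^1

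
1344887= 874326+470561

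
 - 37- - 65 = 28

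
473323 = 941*503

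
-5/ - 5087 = 5/5087 =0.00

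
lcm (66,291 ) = 6402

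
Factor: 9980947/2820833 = 19^1*525313^1*2820833^( - 1 )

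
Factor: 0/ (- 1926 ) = 0^1 =0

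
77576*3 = 232728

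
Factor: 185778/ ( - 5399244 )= -2^ ( - 1 )*3^ ( - 1)  *  10321^1*49993^( - 1 ) = - 10321/299958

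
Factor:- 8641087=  - 7^1 * 13^1*269^1*353^1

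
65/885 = 13/177 = 0.07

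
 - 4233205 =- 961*4405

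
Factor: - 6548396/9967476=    - 1637099/2491869 = - 3^(-1)*19^(-1 )*173^1 * 9463^1 * 43717^(-1)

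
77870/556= 38935/278 = 140.05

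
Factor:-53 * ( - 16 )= 848  =  2^4*53^1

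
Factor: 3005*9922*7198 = 2^2*5^1*11^2*41^1*59^1*61^1*601^1 = 214612760780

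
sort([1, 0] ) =[ 0,1] 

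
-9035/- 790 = 11 + 69/158 =11.44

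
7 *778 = 5446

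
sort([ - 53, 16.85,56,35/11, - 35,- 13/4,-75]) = [ - 75, - 53, - 35, - 13/4,35/11,16.85 , 56]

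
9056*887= 8032672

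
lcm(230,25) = 1150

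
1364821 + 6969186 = 8334007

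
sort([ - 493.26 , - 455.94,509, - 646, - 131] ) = [ - 646 , - 493.26, - 455.94, - 131,509]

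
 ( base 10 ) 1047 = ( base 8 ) 2027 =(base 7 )3024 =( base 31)12o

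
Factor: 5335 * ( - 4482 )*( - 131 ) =3132402570 =2^1*3^3*5^1*11^1*83^1*97^1 * 131^1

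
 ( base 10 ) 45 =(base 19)27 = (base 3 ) 1200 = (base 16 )2D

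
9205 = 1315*7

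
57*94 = 5358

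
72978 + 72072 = 145050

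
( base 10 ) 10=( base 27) A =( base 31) a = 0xA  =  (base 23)a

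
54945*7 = 384615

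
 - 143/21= - 7 + 4/21 = - 6.81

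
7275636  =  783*9292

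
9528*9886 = 94193808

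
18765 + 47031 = 65796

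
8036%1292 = 284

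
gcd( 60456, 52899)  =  7557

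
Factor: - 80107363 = -7^1*19^1*602311^1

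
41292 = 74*558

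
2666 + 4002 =6668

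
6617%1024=473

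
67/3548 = 67/3548 = 0.02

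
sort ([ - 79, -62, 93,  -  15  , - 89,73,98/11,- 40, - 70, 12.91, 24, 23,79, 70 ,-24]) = [ - 89,- 79, - 70, - 62, - 40, - 24, - 15,98/11, 12.91,23,24, 70, 73, 79, 93]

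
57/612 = 19/204 = 0.09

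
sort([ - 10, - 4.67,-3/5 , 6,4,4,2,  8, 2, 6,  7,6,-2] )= [  -  10  , - 4.67, - 2,  -  3/5,2  ,  2,4, 4,  6,6 , 6,  7, 8] 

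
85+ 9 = 94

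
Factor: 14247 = 3^2 * 1583^1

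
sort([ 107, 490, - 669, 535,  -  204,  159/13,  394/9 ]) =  [ - 669,-204, 159/13, 394/9, 107, 490, 535 ]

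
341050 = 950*359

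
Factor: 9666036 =2^2*3^2*268501^1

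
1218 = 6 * 203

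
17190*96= 1650240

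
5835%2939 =2896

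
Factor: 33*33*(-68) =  - 2^2 * 3^2*11^2*17^1 = -74052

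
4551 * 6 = 27306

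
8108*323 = 2618884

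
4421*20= 88420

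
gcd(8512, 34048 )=8512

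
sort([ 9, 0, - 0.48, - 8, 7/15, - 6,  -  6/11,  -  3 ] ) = [ - 8, - 6, - 3, - 6/11,- 0.48, 0, 7/15,9] 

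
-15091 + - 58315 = -73406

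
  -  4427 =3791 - 8218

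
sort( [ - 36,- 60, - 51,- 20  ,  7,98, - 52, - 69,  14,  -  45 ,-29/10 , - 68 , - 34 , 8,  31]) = [-69, - 68 ,-60, - 52, - 51, - 45, - 36,-34, - 20, - 29/10,7,8,14 , 31,98]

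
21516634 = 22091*974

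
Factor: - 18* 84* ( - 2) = 3024  =  2^4*3^3*7^1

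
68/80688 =17/20172= 0.00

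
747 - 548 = 199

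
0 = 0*5959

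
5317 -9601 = - 4284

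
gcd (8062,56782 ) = 58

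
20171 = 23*877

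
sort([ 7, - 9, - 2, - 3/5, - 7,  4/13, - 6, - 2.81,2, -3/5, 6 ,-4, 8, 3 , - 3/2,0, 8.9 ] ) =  [ - 9, - 7, - 6, - 4 ,- 2.81, - 2, - 3/2, - 3/5, - 3/5,0, 4/13,2,  3,6,  7, 8, 8.9 ]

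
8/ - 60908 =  - 2/15227 = - 0.00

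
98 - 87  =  11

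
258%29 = 26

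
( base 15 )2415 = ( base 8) 16766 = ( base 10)7670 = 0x1df6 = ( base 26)B90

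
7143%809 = 671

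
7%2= 1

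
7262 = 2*3631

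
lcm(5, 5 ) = 5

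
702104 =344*2041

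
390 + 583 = 973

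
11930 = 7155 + 4775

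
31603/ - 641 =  - 31603/641 = -49.30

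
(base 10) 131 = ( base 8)203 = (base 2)10000011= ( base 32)43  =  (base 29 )4F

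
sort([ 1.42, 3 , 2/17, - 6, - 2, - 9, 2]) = [ - 9, - 6, - 2 , 2/17,1.42,2, 3]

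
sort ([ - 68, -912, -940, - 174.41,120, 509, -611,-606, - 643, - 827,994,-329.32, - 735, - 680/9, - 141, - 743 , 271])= [-940,- 912, - 827  , - 743, - 735,  -  643, - 611, - 606, - 329.32, - 174.41, - 141, - 680/9, - 68, 120, 271, 509, 994]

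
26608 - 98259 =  - 71651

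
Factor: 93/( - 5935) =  - 3^1*5^(-1 )*31^1 *1187^( - 1 )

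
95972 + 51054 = 147026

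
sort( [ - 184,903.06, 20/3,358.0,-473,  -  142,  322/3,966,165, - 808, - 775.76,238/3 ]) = [  -  808,-775.76, -473, - 184,- 142,20/3,238/3,  322/3, 165,  358.0,903.06,966 ] 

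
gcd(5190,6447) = 3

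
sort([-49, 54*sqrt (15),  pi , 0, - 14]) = [-49, - 14 , 0 , pi, 54*sqrt( 15 )]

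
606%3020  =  606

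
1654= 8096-6442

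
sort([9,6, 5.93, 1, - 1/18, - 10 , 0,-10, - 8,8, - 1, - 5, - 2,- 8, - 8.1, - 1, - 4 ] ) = [ - 10, - 10, - 8.1, - 8, - 8, - 5, - 4, - 2,-1, - 1, - 1/18, 0, 1, 5.93,6, 8,9]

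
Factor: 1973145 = 3^1* 5^1*131543^1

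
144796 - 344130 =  - 199334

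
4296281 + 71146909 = 75443190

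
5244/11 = 476 + 8/11 = 476.73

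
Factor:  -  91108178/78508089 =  - 2^1*3^( - 3)*7^1*11^( - 1 )*31^( - 1) * 8527^( - 1)*6507727^1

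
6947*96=666912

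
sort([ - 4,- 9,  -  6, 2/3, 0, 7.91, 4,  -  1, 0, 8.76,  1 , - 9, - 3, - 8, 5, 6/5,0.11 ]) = [ - 9, - 9, - 8, -6,-4,  -  3, - 1,0, 0, 0.11, 2/3, 1 , 6/5 , 4,5, 7.91 , 8.76 ] 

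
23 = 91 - 68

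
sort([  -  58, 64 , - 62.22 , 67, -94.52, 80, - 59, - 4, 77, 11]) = [ - 94.52, - 62.22,-59, - 58, - 4, 11,64,67, 77,  80]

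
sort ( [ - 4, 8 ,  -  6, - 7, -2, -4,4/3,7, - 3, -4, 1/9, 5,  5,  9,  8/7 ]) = [ - 7, - 6, - 4 ,-4, - 4, - 3, - 2, 1/9, 8/7 , 4/3, 5,5,7, 8, 9 ] 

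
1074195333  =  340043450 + 734151883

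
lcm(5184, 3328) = 269568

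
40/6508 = 10/1627 = 0.01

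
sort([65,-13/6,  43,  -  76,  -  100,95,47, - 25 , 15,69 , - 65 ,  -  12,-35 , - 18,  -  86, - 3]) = [ - 100, - 86,-76,-65, - 35 ,  -  25, - 18, - 12, - 3, - 13/6, 15,43,47,65, 69,95]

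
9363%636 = 459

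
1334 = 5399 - 4065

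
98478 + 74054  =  172532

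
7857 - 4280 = 3577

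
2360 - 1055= 1305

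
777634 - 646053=131581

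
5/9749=5/9749 = 0.00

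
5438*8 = 43504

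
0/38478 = 0 = 0.00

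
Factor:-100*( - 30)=2^3*3^1*5^3 = 3000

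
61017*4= 244068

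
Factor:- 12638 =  - 2^1*71^1*89^1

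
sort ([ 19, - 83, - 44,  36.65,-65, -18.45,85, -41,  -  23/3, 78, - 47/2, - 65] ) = [ - 83 , - 65, - 65,- 44,-41, - 47/2,- 18.45, - 23/3 , 19,  36.65 , 78,  85]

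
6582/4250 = 1+ 1166/2125 = 1.55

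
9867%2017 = 1799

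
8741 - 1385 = 7356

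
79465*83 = 6595595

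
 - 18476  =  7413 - 25889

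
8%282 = 8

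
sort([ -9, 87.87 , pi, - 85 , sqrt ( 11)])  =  [  -  85 , - 9 , pi,sqrt (11 ),87.87 ]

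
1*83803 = 83803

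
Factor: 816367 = 816367^1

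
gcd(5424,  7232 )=1808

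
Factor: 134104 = 2^3 * 16763^1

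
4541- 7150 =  - 2609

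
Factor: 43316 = 2^2*7^2*13^1 * 17^1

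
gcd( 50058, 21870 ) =486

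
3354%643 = 139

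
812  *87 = 70644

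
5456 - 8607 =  - 3151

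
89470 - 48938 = 40532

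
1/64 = 1/64 = 0.02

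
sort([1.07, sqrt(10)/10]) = [sqrt( 10 )/10,1.07]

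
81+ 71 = 152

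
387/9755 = 387/9755 = 0.04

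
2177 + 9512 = 11689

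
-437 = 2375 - 2812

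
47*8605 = 404435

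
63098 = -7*( - 9014 )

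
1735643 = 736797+998846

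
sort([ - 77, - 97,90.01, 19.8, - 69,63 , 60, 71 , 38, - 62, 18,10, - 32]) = [-97, - 77, - 69, - 62, - 32,10,18 , 19.8,38, 60,63 , 71,  90.01 ]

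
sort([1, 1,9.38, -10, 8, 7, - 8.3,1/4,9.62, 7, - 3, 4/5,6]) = [ - 10, -8.3, - 3, 1/4,4/5, 1,1,6,7 , 7,8, 9.38, 9.62]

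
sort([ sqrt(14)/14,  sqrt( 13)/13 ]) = [sqrt( 14)/14, sqrt( 13 )/13 ]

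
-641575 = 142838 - 784413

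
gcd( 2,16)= 2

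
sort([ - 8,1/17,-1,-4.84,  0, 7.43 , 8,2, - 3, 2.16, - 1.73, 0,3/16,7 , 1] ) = [ - 8, - 4.84, - 3, - 1.73, - 1, 0,0, 1/17,3/16 , 1, 2,2.16, 7, 7.43, 8 ]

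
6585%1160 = 785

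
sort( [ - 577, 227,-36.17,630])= [ - 577, - 36.17, 227, 630]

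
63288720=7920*7991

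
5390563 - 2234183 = 3156380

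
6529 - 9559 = - 3030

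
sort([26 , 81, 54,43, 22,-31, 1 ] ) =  [ - 31,1,22 , 26,43,54,81]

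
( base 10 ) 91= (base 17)56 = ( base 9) 111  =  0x5B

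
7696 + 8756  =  16452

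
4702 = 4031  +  671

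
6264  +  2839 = 9103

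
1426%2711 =1426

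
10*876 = 8760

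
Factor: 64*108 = 2^8*3^3 = 6912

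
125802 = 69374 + 56428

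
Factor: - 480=-2^5*3^1*5^1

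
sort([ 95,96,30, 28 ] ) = [ 28 , 30,  95, 96 ] 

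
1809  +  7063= 8872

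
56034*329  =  18435186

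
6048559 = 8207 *737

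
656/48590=328/24295 = 0.01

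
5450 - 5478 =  - 28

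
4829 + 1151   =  5980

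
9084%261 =210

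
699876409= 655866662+44009747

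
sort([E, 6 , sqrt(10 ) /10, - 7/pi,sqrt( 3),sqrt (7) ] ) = [ - 7/pi, sqrt( 10 )/10,sqrt( 3)  ,  sqrt( 7 ), E , 6]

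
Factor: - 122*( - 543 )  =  2^1 * 3^1*61^1*181^1 = 66246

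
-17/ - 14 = 17/14 = 1.21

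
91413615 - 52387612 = 39026003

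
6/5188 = 3/2594 = 0.00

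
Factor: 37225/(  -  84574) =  - 2^( - 1)*5^2*  7^(  -  2)*863^(-1 )*1489^1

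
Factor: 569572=2^2 * 23^1*41^1*151^1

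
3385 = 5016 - 1631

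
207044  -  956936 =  -749892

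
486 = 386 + 100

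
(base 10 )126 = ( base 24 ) 56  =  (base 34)3o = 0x7e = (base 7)240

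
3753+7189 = 10942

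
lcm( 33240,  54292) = 1628760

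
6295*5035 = 31695325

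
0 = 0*4541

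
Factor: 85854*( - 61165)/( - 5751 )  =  1750419970/1917=2^1*3^ ( - 3 )*5^1*13^1*41^1*71^(-1)*349^1*941^1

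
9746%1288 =730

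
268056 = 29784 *9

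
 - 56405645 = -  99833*565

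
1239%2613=1239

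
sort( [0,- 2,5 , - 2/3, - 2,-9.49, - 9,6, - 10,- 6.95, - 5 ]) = [ - 10,  -  9.49, - 9, - 6.95, - 5, -2, - 2,  -  2/3 , 0,5,6] 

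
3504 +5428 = 8932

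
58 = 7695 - 7637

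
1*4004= 4004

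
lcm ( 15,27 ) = 135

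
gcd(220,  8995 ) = 5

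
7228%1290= 778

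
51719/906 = 51719/906= 57.08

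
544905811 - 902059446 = -357153635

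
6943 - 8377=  - 1434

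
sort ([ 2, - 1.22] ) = [ - 1.22, 2 ]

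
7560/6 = 1260=1260.00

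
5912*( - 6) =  - 35472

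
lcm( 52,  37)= 1924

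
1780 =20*89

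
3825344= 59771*64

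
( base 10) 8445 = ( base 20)1125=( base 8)20375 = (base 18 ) 1813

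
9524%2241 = 560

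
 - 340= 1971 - 2311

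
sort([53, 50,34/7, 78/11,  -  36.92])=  [ - 36.92, 34/7 , 78/11,50,53]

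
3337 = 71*47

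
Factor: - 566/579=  - 2^1*3^( - 1)*193^ ( - 1)*283^1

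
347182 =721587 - 374405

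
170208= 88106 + 82102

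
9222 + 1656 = 10878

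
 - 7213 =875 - 8088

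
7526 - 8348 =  - 822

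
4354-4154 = 200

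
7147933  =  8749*817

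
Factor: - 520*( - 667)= 2^3*5^1*13^1*23^1*29^1 = 346840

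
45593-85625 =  - 40032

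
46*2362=108652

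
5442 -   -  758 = 6200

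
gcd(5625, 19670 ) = 5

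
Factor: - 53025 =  - 3^1 * 5^2* 7^1* 101^1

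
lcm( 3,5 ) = 15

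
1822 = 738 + 1084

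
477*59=28143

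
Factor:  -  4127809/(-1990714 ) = 2^ ( - 1 )*7^2*11^( - 1)*41^(-1 )*61^1 * 1381^1*2207^(-1)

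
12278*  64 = 785792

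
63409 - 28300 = 35109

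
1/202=1/202 =0.00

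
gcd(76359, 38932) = 1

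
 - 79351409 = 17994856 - 97346265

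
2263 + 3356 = 5619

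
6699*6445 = 43175055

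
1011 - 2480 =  - 1469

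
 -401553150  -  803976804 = - 1205529954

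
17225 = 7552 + 9673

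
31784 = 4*7946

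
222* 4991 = 1108002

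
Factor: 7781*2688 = 20915328 =2^7*3^1*7^1*31^1*251^1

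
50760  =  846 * 60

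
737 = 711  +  26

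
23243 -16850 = 6393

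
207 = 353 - 146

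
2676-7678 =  - 5002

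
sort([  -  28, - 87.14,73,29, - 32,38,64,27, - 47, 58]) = [  -  87.14, -47, - 32, - 28,27, 29,38,58,64,73 ]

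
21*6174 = 129654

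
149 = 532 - 383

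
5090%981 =185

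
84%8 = 4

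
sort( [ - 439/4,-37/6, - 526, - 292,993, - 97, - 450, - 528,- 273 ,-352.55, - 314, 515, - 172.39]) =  [-528, - 526, - 450, - 352.55, - 314,-292, - 273, - 172.39, - 439/4, - 97, - 37/6,515,993]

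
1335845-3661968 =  - 2326123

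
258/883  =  258/883=0.29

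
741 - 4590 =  - 3849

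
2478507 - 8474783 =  - 5996276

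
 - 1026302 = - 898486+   -  127816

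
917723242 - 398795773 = 518927469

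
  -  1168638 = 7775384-8944022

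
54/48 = 1 + 1/8 = 1.12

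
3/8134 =3/8134 = 0.00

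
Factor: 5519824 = 2^4*43^1*71^1*113^1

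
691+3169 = 3860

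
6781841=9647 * 703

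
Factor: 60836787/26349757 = 3^2*7^( - 1)*11^1*31^1*41^(  -  1)*43^1*461^1 * 91811^( - 1 )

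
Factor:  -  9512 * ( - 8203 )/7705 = 78026936/7705  =  2^3* 5^( - 1 )*13^1*23^( - 1)*29^1*  41^1*67^( - 1) * 631^1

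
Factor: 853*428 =2^2*107^1 *853^1 = 365084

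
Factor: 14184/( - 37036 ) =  -2^1*3^2*47^( - 1 ) = -18/47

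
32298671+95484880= 127783551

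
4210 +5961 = 10171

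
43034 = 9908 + 33126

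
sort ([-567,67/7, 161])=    [ - 567 , 67/7,161]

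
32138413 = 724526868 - 692388455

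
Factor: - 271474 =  - 2^1*7^1*19391^1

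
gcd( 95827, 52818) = 1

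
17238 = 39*442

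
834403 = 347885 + 486518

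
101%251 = 101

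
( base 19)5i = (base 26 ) 49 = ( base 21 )58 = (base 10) 113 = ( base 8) 161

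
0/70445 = 0 =0.00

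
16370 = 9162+7208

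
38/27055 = 38/27055  =  0.00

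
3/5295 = 1/1765 = 0.00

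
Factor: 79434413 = 619^1*128327^1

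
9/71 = 9/71 = 0.13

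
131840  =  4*32960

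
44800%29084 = 15716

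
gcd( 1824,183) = 3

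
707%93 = 56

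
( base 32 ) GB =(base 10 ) 523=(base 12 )377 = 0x20B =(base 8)1013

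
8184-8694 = -510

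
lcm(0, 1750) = 0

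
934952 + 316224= 1251176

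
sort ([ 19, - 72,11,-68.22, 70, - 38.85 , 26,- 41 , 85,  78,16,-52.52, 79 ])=[-72, - 68.22, - 52.52,-41,  -  38.85, 11, 16, 19,26, 70, 78, 79, 85 ]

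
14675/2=7337 +1/2=7337.50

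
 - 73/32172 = - 73/32172 = - 0.00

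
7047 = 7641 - 594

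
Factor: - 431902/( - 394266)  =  215951/197133 = 3^(-1 ) * 17^1*23^( - 1)*2857^(-1) * 12703^1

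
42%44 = 42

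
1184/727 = 1184/727 = 1.63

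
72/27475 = 72/27475 = 0.00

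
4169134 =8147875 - 3978741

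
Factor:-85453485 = - 3^1 * 5^1*13^1*438223^1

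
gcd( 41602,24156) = 1342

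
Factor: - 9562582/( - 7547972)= 2^(  -  1)*229^1*20879^1*1886993^(-1) = 4781291/3773986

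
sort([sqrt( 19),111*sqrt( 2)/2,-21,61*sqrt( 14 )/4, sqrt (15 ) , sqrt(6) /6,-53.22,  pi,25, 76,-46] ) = [  -  53.22, - 46,  -  21,sqrt(6)/6, pi, sqrt(15 ) , sqrt( 19 ), 25 , 61 *sqrt( 14 )/4, 76,  111*sqrt( 2)/2 ]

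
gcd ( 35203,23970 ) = 47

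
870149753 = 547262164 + 322887589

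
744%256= 232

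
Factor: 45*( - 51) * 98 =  - 224910= -2^1*3^3*5^1 * 7^2*17^1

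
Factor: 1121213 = 173^1*6481^1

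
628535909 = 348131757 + 280404152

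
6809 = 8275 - 1466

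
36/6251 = 36/6251=0.01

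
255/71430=17/4762 = 0.00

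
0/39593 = 0 = 0.00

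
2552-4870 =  - 2318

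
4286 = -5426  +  9712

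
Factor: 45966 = 2^1*3^1*47^1*163^1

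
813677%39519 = 23297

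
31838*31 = 986978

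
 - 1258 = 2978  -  4236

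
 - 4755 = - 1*4755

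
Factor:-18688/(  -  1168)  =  16 = 2^4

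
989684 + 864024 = 1853708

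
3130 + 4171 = 7301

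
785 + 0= 785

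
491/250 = 1  +  241/250=1.96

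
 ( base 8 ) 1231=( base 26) PF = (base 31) le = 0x299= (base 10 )665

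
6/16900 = 3/8450 = 0.00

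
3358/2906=1679/1453 = 1.16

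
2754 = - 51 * ( - 54 ) 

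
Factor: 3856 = 2^4*241^1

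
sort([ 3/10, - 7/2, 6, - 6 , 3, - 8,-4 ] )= [ -8, - 6,- 4,-7/2, 3/10,3, 6 ] 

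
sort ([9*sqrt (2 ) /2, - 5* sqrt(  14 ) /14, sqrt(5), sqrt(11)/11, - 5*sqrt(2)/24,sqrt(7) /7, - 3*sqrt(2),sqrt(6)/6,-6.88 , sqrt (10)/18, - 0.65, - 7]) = [-7, - 6.88 , - 3* sqrt( 2 ), - 5 * sqrt(14)/14, - 0.65,-5*sqrt( 2)/24, sqrt( 10)/18, sqrt(11)/11, sqrt(7 ) /7,sqrt( 6 ) /6,sqrt( 5 ),9*sqrt(2)/2]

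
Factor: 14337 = 3^5*59^1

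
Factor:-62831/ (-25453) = 83^1 * 757^1  *25453^( - 1)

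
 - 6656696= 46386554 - 53043250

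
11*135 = 1485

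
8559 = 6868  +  1691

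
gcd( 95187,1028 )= 1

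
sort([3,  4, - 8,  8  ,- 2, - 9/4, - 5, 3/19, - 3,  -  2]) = [ - 8, - 5, - 3, - 9/4, - 2,  -  2,  3/19,3,4, 8]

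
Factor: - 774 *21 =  - 16254=- 2^1 * 3^3 * 7^1*43^1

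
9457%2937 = 646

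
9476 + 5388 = 14864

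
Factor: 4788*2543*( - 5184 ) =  - 63119782656= - 2^8*3^6* 7^1*19^1  *2543^1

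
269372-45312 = 224060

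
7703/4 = 7703/4= 1925.75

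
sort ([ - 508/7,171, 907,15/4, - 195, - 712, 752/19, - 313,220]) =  [ - 712, - 313,-195, - 508/7,  15/4, 752/19, 171,220,907]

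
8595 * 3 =25785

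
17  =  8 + 9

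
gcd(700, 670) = 10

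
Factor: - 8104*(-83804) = 679147616 = 2^5*7^1*41^1*73^1*1013^1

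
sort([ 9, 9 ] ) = [9,  9 ]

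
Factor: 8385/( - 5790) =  -559/386=- 2^(- 1)*13^1*43^1*193^( - 1) 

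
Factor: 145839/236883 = 173^1 * 281^( - 1) = 173/281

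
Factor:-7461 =  -  3^2 * 829^1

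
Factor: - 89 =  - 89^1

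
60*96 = 5760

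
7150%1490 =1190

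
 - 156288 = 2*( - 78144)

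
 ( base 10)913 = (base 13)553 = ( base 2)1110010001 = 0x391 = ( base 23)1gg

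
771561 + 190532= 962093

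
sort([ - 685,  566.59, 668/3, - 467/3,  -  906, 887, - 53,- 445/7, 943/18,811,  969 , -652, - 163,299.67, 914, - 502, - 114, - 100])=[ -906, - 685, -652, - 502,-163,-467/3, - 114, - 100,-445/7,-53, 943/18 , 668/3 , 299.67, 566.59 , 811, 887, 914, 969]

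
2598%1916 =682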